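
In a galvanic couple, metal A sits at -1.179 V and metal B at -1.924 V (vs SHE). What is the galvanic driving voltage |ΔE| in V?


Driving voltage is the absolute potential difference.
|ΔE| = |-1.179 − (-1.924)| = 0.745 V

0.745 V


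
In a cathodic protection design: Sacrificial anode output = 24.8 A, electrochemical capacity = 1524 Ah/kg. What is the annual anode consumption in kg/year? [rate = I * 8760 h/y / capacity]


Annual consumption = current * hours per year / capacity
Rate = 24.8 * 8760 / 1524 = 142.6 kg/year

142.6 kg/year


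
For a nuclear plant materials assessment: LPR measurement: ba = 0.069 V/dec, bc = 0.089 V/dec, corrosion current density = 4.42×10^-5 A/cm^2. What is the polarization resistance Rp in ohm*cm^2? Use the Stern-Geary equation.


Apply the Stern-Geary equation: Rp = ba*bc / (2.303*icorr*(ba+bc))
ba*bc = 0.069*0.089 = 0.006141
ba+bc = 0.158; 2.303*icorr*(ba+bc) = 2.303*4.42×10^-5*0.158 = 1.6083231×10^-5
Rp = 0.006141 / 1.6083231×10^-5 = 381.8 ohm*cm^2

381.8 ohm*cm^2


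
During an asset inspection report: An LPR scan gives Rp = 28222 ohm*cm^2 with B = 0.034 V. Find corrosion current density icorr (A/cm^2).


Apply the Stern-Geary relation: icorr = B / Rp
icorr = 0.034 / 28222 = 1.205×10^-6 A/cm^2

1.205×10^-6 A/cm^2


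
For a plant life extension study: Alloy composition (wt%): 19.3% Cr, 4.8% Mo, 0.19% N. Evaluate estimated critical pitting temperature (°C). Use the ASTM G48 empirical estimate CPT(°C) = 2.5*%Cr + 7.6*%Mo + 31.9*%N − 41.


Apply the ASTM G48 empirical CPT estimate: CPT(°C) = 2.5*%Cr + 7.6*%Mo + 31.9*%N − 41
2.5*19.3 = 48.25; 7.6*4.8 = 36.48; 31.9*0.19 = 6.061
CPT = 48.25 + 36.48 + 6.061 − 41 = 49.791 °C
Rounded to 0.1 °C: CPT ≈ 49.8 °C

49.8 °C


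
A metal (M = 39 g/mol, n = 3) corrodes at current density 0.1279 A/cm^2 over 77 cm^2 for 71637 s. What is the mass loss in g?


Apply Faraday's law: m = i*A*t*M / (n*F)
Total charge passed Q = i*A*t = 0.1279*77*71637 = 705502.6671 C
m = Q*M/(n*F) = 705502.6671*39/(3*96485) = 95.05659 g

95.05659 g


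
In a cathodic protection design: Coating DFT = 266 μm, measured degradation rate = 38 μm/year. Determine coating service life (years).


Service life = thickness / degradation rate
Life = 266 / 38 = 7.0 years

7.0 years


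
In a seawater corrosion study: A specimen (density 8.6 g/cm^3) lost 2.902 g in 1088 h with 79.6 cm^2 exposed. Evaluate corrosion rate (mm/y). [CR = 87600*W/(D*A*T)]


Apply the mm/y weight-loss relation: CR = 87600 * W / (D * A * T)
Numerator: 87600 * 2.902 = 254215.2
Denominator: 8.6 * 79.6 * 1088 = 744801.28
CR = 254215.2 / 744801.28 = 0.34132 mm/y

0.34132 mm/y


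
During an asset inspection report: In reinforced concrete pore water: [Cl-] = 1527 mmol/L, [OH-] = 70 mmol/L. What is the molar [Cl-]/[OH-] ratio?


Threshold parameter = [Cl-] / [OH-] (molar basis; both in mmol/L, so units cancel)
Ratio = 1527 / 70 = 21.81

21.81


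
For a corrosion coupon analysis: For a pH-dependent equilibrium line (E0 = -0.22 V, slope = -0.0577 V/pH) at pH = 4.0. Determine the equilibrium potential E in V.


Apply the Pourbaix line equation: E = E0 + slope*pH
E = -0.22 + (-0.0577)*4.0 = -0.22 + (-0.2308) = -0.4508 V
Rounded to 3 decimal places: E = -0.451 V

-0.451 V


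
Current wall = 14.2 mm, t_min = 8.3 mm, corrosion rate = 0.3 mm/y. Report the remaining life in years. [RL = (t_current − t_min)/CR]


Apply the remaining-life relation: RL = (t_current − t_min) / CR
RL = (14.2 − 8.3) / 0.3 = 5.9 / 0.3 = 19.7 years

19.7 years


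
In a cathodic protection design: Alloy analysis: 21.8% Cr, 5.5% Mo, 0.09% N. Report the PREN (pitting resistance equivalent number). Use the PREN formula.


Apply the PREN formula: PREN = Cr + 3.3*Mo + 16*N
PREN = 21.8 + 3.3*5.5 + 16*0.09
PREN = 21.8 + 18.15 + 1.44 = 41.39

41.39


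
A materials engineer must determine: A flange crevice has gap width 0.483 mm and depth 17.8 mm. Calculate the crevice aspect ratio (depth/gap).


Aspect ratio = depth / gap
Ratio = 17.8 / 0.483 = 36.9

36.9


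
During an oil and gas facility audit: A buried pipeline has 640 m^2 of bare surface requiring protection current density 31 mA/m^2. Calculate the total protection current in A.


I = area * current density, then convert mA → A (÷1000)
I = 640 * 31 / 1000 = 19.84 A

19.84 A


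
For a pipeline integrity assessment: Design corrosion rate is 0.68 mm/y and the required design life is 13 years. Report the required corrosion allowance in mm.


Corrosion allowance = CR × design life
CA = 0.68 * 13 = 8.84 mm

8.84 mm


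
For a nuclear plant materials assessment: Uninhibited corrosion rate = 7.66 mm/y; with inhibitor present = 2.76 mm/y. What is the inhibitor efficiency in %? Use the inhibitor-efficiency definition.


Apply the inhibitor-efficiency definition: IE = (CR_blank − CR_inh)/CR_blank × 100
IE = (7.66 − 2.76) / 7.66 × 100
IE = 4.9 / 7.66 × 100 = 64.0 %

64.0 %


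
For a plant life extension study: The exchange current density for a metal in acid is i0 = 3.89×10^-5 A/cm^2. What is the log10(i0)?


i0 = 3.89×10^-5 A/cm^2
log10(i0) = -4.41

-4.41


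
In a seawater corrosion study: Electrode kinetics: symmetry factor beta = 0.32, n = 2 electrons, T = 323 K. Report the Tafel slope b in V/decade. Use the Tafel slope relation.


Apply the Tafel slope relation: b = 2.303*R*T/(beta*n*F)
Numerator: 2.303 * 8.314 * 323 = 6184.53
Denominator: 0.32 * 2 * 96485 = 61750.4
b = 6184.53 / 61750.4 = 0.1002 V/decade

0.1002 V/decade


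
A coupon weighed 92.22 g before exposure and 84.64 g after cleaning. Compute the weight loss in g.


Weight loss = initial − final
WL = 92.22 − 84.64 = 7.58 g

7.58 g


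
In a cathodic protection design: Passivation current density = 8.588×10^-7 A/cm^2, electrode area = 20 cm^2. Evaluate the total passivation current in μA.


I = i_pass * A, then convert A → μA (×10^6)
I = 8.588×10^-7 * 20 * 10^6 = 17.18 μA

17.18 μA


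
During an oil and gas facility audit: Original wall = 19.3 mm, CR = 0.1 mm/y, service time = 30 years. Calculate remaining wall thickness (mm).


Remaining wall = original − CR × time
t = 19.3 − 0.1*30 = 19.3 − 3.0 = 16.3 mm

16.3 mm


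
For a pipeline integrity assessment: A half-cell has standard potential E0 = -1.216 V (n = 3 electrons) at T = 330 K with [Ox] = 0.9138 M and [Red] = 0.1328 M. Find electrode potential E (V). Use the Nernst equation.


Apply the Nernst equation: E = E0 + (RT/nF)*ln([Ox]/[Red])
Step 1: RT/nF = 8.314*330/(3*96485) = 0.00947857 V
Step 2: [Ox]/[Red] = 0.9138/0.1328 = 6.881024
Step 3: ln(6.881024) = 1.928767
Step 4: correction = 0.00947857 * 1.928767 = 0.018 V
E = -1.216 + 0.018 = -1.198 V

-1.198 V


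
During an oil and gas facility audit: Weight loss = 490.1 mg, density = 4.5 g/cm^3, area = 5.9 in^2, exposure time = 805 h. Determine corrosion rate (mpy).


Apply the mpy weight-loss relation: CR = 534 * W / (D * A * T)
Numerator: 534 * 490.1 = 261713.4
Denominator: 4.5 * 5.9 * 805 = 21372.75
CR = 261713.4 / 21372.75 = 12.2452 mpy

12.2452 mpy


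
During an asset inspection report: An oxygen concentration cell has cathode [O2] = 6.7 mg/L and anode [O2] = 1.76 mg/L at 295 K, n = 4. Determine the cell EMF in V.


Apply the Nernst concentration-cell relation: E = (RT/nF)*ln(C_cathode/C_anode)
RT/nF = 8.314*295/(4*96485) = 0.00635495 V
ln(6.7/1.76) = 1.33679
E = 0.00635495 * 1.33679 = 0.0085 V

0.0085 V


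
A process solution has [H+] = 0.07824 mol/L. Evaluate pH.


pH = −log10[H+]
pH = −log10(0.07824) = 1.11

1.11


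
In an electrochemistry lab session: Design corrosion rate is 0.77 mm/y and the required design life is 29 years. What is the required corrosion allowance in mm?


Corrosion allowance = CR × design life
CA = 0.77 * 29 = 22.33 mm

22.33 mm


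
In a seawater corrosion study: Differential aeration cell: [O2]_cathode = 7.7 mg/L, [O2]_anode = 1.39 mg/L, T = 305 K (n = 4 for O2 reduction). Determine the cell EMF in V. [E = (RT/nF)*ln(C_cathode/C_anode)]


Apply the Nernst concentration-cell relation: E = (RT/nF)*ln(C_cathode/C_anode)
RT/nF = 8.314*305/(4*96485) = 0.00657037 V
ln(7.7/1.39) = 1.71192
E = 0.00657037 * 1.71192 = 0.01125 V

0.01125 V


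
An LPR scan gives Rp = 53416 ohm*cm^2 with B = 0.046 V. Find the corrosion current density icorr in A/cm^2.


Apply the Stern-Geary relation: icorr = B / Rp
icorr = 0.046 / 53416 = 8.612×10^-7 A/cm^2

8.612×10^-7 A/cm^2


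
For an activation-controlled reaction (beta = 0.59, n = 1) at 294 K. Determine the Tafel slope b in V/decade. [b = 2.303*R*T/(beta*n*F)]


Apply the Tafel slope relation: b = 2.303*R*T/(beta*n*F)
Numerator: 2.303 * 8.314 * 294 = 5629.26
Denominator: 0.59 * 1 * 96485 = 56926.15
b = 5629.26 / 56926.15 = 0.099 V/decade

0.099 V/decade


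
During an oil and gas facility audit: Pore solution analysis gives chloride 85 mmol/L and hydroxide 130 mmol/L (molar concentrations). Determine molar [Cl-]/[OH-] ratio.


Threshold parameter = [Cl-] / [OH-] (molar basis; both in mmol/L, so units cancel)
Ratio = 85 / 130 = 0.65

0.65


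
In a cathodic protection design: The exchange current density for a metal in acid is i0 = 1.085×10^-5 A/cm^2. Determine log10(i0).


i0 = 1.085×10^-5 A/cm^2
log10(i0) = -4.965

-4.965


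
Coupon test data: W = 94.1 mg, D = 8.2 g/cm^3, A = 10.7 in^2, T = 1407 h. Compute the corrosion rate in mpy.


Apply the mpy weight-loss relation: CR = 534 * W / (D * A * T)
Numerator: 534 * 94.1 = 50249.4
Denominator: 8.2 * 10.7 * 1407 = 123450.18
CR = 50249.4 / 123450.18 = 0.407 mpy

0.407 mpy


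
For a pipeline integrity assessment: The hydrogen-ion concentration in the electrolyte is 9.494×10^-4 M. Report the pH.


pH = −log10[H+]
pH = −log10(9.494×10^-4) = 3.02

3.02


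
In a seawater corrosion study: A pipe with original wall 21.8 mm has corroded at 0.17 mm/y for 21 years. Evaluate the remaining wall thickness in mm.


Remaining wall = original − CR × time
t = 21.8 − 0.17*21 = 21.8 − 3.57 = 18.23 mm

18.23 mm


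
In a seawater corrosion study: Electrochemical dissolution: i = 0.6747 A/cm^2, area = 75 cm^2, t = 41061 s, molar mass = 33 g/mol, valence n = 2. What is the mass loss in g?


Apply Faraday's law: m = i*A*t*M / (n*F)
Total charge passed Q = i*A*t = 0.6747*75*41061 = 2077789.2525 C
m = Q*M/(n*F) = 2077789.2525*33/(2*96485) = 355.3249 g

355.3249 g


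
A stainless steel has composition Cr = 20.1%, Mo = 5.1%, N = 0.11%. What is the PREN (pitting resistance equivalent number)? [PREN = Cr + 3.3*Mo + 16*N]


Apply the PREN formula: PREN = Cr + 3.3*Mo + 16*N
PREN = 20.1 + 3.3*5.1 + 16*0.11
PREN = 20.1 + 16.83 + 1.76 = 38.69

38.69


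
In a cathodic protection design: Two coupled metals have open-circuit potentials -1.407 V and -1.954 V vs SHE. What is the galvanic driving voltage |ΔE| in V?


Driving voltage is the absolute potential difference.
|ΔE| = |-1.407 − (-1.954)| = 0.547 V

0.547 V


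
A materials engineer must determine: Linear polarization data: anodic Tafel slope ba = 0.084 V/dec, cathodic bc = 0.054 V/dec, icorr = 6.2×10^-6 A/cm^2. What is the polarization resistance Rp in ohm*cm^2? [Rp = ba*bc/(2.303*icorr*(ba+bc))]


Apply the Stern-Geary equation: Rp = ba*bc / (2.303*icorr*(ba+bc))
ba*bc = 0.084*0.054 = 0.004536
ba+bc = 0.138; 2.303*icorr*(ba+bc) = 2.303*6.2×10^-6*0.138 = 1.9704468×10^-6
Rp = 0.004536 / 1.9704468×10^-6 = 2302.02 ohm*cm^2

2302.02 ohm*cm^2


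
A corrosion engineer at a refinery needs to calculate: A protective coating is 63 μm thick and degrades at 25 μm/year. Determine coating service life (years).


Service life = thickness / degradation rate
Life = 63 / 25 = 2.5 years

2.5 years


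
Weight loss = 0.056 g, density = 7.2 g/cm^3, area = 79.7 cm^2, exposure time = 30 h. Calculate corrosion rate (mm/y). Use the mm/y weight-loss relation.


Apply the mm/y weight-loss relation: CR = 87600 * W / (D * A * T)
Numerator: 87600 * 0.056 = 4905.6
Denominator: 7.2 * 79.7 * 30 = 17215.2
CR = 4905.6 / 17215.2 = 0.285 mm/y

0.285 mm/y


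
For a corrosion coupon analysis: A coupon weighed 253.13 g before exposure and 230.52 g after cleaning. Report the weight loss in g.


Weight loss = initial − final
WL = 253.13 − 230.52 = 22.61 g

22.61 g


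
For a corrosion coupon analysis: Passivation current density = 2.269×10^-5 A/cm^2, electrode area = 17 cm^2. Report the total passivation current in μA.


I = i_pass * A, then convert A → μA (×10^6)
I = 2.269×10^-5 * 17 * 10^6 = 385.73 μA

385.73 μA


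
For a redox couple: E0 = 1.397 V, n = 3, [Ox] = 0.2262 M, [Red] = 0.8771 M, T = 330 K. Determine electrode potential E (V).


Apply the Nernst equation: E = E0 + (RT/nF)*ln([Ox]/[Red])
Step 1: RT/nF = 8.314*330/(3*96485) = 0.00947857 V
Step 2: [Ox]/[Red] = 0.2262/0.8771 = 0.257895
Step 3: ln(0.257895) = -1.355203
Step 4: correction = 0.00947857 * -1.355203 = -0.013 V
E = 1.397 + -0.013 = 1.384 V

1.384 V


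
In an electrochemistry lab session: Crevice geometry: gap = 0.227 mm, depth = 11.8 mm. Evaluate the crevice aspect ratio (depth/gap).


Aspect ratio = depth / gap
Ratio = 11.8 / 0.227 = 52.0

52.0


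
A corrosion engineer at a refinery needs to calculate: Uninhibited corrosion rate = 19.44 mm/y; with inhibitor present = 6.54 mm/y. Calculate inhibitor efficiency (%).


Apply the inhibitor-efficiency definition: IE = (CR_blank − CR_inh)/CR_blank × 100
IE = (19.44 − 6.54) / 19.44 × 100
IE = 12.9 / 19.44 × 100 = 66.4 %

66.4 %


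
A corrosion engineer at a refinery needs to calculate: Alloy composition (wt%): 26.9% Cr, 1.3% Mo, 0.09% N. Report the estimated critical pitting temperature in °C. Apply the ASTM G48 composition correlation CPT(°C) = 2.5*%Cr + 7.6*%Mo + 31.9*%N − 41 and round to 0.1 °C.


Apply the ASTM G48 empirical CPT estimate: CPT(°C) = 2.5*%Cr + 7.6*%Mo + 31.9*%N − 41
2.5*26.9 = 67.25; 7.6*1.3 = 9.88; 31.9*0.09 = 2.871
CPT = 67.25 + 9.88 + 2.871 − 41 = 39.001 °C
Rounded to 0.1 °C: CPT ≈ 39.0 °C

39.0 °C


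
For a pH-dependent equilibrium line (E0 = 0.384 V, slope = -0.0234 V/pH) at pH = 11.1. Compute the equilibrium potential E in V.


Apply the Pourbaix line equation: E = E0 + slope*pH
E = 0.384 + (-0.0234)*11.1 = 0.384 + (-0.25974) = 0.12426 V
Rounded to 4 decimal places: E = 0.1243 V

0.1243 V


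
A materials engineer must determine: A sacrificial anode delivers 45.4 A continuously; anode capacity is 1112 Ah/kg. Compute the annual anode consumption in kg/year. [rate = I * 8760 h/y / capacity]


Annual consumption = current * hours per year / capacity
Rate = 45.4 * 8760 / 1112 = 357.6 kg/year

357.6 kg/year


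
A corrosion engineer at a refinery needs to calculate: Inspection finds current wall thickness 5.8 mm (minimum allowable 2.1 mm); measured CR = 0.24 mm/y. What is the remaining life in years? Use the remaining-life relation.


Apply the remaining-life relation: RL = (t_current − t_min) / CR
RL = (5.8 − 2.1) / 0.24 = 3.7 / 0.24 = 15.4 years

15.4 years


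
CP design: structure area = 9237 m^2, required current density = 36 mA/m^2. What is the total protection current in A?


I = area * current density, then convert mA → A (÷1000)
I = 9237 * 36 / 1000 = 332.53 A

332.53 A


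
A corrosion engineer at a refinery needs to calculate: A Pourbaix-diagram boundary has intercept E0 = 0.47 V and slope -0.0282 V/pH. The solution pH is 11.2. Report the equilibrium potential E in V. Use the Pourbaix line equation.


Apply the Pourbaix line equation: E = E0 + slope*pH
E = 0.47 + (-0.0282)*11.2 = 0.47 + (-0.31584) = 0.15416 V
Rounded to 3 decimal places: E = 0.154 V

0.154 V


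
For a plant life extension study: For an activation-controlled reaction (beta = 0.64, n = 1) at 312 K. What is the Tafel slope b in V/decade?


Apply the Tafel slope relation: b = 2.303*R*T/(beta*n*F)
Numerator: 2.303 * 8.314 * 312 = 5973.91
Denominator: 0.64 * 1 * 96485 = 61750.4
b = 5973.91 / 61750.4 = 0.097 V/decade

0.097 V/decade


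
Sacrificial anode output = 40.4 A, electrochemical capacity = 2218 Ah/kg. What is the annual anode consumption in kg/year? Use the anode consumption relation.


Annual consumption = current * hours per year / capacity
Rate = 40.4 * 8760 / 2218 = 159.6 kg/year

159.6 kg/year


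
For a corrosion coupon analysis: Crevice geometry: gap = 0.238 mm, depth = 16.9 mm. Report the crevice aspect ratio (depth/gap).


Aspect ratio = depth / gap
Ratio = 16.9 / 0.238 = 71.0

71.0


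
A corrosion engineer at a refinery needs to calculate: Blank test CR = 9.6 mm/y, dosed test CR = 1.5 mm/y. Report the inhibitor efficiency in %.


Apply the inhibitor-efficiency definition: IE = (CR_blank − CR_inh)/CR_blank × 100
IE = (9.6 − 1.5) / 9.6 × 100
IE = 8.1 / 9.6 × 100 = 84.4 %

84.4 %


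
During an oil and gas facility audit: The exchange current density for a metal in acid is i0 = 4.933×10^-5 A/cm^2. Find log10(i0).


i0 = 4.933×10^-5 A/cm^2
log10(i0) = -4.307

-4.307


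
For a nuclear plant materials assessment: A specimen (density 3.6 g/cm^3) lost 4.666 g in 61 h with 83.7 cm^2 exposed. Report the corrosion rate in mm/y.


Apply the mm/y weight-loss relation: CR = 87600 * W / (D * A * T)
Numerator: 87600 * 4.666 = 408741.6
Denominator: 3.6 * 83.7 * 61 = 18380.52
CR = 408741.6 / 18380.52 = 22.2378 mm/y

22.2378 mm/y


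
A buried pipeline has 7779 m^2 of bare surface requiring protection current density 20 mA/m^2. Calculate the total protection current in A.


I = area * current density, then convert mA → A (÷1000)
I = 7779 * 20 / 1000 = 155.58 A

155.58 A


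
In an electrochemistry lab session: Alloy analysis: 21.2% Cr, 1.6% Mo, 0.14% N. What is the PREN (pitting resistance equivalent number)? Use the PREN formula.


Apply the PREN formula: PREN = Cr + 3.3*Mo + 16*N
PREN = 21.2 + 3.3*1.6 + 16*0.14
PREN = 21.2 + 5.28 + 2.24 = 28.72

28.72


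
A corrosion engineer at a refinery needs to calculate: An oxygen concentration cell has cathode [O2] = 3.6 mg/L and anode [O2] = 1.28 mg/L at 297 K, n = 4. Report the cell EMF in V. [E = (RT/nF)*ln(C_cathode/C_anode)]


Apply the Nernst concentration-cell relation: E = (RT/nF)*ln(C_cathode/C_anode)
RT/nF = 8.314*297/(4*96485) = 0.00639804 V
ln(3.6/1.28) = 1.03407
E = 0.00639804 * 1.03407 = 0.00662 V

0.00662 V


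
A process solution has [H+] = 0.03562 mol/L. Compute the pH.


pH = −log10[H+]
pH = −log10(0.03562) = 1.45

1.45


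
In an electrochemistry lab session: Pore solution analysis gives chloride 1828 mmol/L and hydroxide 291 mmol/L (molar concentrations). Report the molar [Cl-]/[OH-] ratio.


Threshold parameter = [Cl-] / [OH-] (molar basis; both in mmol/L, so units cancel)
Ratio = 1828 / 291 = 6.28

6.28


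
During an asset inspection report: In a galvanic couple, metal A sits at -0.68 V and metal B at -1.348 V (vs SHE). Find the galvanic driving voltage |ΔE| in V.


Driving voltage is the absolute potential difference.
|ΔE| = |-0.68 − (-1.348)| = 0.668 V

0.668 V


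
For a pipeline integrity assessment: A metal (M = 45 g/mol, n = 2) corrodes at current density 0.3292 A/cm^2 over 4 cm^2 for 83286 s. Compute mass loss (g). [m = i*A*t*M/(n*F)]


Apply Faraday's law: m = i*A*t*M / (n*F)
Total charge passed Q = i*A*t = 0.3292*4*83286 = 109671.0048 C
m = Q*M/(n*F) = 109671.0048*45/(2*96485) = 25.5749 g

25.5749 g


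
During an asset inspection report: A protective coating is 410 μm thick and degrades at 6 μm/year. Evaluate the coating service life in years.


Service life = thickness / degradation rate
Life = 410 / 6 = 68.3 years

68.3 years


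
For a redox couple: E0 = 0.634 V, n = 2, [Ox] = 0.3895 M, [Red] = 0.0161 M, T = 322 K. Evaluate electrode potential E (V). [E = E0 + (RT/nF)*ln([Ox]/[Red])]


Apply the Nernst equation: E = E0 + (RT/nF)*ln([Ox]/[Red])
Step 1: RT/nF = 8.314*322/(2*96485) = 0.01387318 V
Step 2: [Ox]/[Red] = 0.3895/0.0161 = 24.192547
Step 3: ln(24.192547) = 3.186045
Step 4: correction = 0.01387318 * 3.186045 = 0.0442 V
E = 0.634 + 0.0442 = 0.6782 V

0.6782 V


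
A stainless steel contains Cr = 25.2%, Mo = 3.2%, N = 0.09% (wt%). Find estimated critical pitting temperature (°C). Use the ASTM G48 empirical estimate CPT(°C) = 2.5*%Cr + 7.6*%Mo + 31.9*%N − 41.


Apply the ASTM G48 empirical CPT estimate: CPT(°C) = 2.5*%Cr + 7.6*%Mo + 31.9*%N − 41
2.5*25.2 = 63; 7.6*3.2 = 24.32; 31.9*0.09 = 2.871
CPT = 63 + 24.32 + 2.871 − 41 = 49.191 °C
Rounded to 0.1 °C: CPT ≈ 49.2 °C

49.2 °C


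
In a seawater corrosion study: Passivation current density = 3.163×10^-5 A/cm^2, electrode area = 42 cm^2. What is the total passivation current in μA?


I = i_pass * A, then convert A → μA (×10^6)
I = 3.163×10^-5 * 42 * 10^6 = 1328.46 μA

1328.46 μA


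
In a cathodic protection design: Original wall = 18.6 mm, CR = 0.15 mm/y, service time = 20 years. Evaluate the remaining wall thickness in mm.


Remaining wall = original − CR × time
t = 18.6 − 0.15*20 = 18.6 − 3.0 = 15.6 mm

15.6 mm


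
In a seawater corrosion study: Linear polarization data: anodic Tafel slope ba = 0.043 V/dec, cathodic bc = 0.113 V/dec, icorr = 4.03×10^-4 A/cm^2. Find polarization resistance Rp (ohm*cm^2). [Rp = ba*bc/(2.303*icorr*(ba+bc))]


Apply the Stern-Geary equation: Rp = ba*bc / (2.303*icorr*(ba+bc))
ba*bc = 0.043*0.113 = 0.004859
ba+bc = 0.156; 2.303*icorr*(ba+bc) = 2.303*4.03×10^-4*0.156 = 1.44785×10^-4
Rp = 0.004859 / 1.44785×10^-4 = 33.6 ohm*cm^2

33.6 ohm*cm^2


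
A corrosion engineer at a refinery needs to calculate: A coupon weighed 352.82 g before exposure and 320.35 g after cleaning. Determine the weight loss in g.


Weight loss = initial − final
WL = 352.82 − 320.35 = 32.47 g

32.47 g


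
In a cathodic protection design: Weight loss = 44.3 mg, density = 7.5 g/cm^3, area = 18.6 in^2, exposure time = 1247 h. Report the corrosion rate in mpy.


Apply the mpy weight-loss relation: CR = 534 * W / (D * A * T)
Numerator: 534 * 44.3 = 23656.2
Denominator: 7.5 * 18.6 * 1247 = 173956.5
CR = 23656.2 / 173956.5 = 0.136 mpy

0.136 mpy


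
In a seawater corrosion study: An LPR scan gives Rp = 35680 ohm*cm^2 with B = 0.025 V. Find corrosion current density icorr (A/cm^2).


Apply the Stern-Geary relation: icorr = B / Rp
icorr = 0.025 / 35680 = 7.007×10^-7 A/cm^2

7.007×10^-7 A/cm^2


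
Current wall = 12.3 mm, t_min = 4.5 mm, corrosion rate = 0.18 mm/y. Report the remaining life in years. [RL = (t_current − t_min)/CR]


Apply the remaining-life relation: RL = (t_current − t_min) / CR
RL = (12.3 − 4.5) / 0.18 = 7.8 / 0.18 = 43.3 years

43.3 years


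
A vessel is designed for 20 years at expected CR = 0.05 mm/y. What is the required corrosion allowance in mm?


Corrosion allowance = CR × design life
CA = 0.05 * 20 = 1.0 mm

1.0 mm


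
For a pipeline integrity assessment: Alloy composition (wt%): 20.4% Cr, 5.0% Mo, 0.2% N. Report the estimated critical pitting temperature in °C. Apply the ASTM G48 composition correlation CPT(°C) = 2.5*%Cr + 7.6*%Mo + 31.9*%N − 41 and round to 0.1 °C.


Apply the ASTM G48 empirical CPT estimate: CPT(°C) = 2.5*%Cr + 7.6*%Mo + 31.9*%N − 41
2.5*20.4 = 51; 7.6*5.0 = 38; 31.9*0.2 = 6.38
CPT = 51 + 38 + 6.38 − 41 = 54.38 °C
Rounded to 0.1 °C: CPT ≈ 54.4 °C

54.4 °C


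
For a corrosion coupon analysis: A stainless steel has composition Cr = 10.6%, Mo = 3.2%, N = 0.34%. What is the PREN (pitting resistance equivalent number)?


Apply the PREN formula: PREN = Cr + 3.3*Mo + 16*N
PREN = 10.6 + 3.3*3.2 + 16*0.34
PREN = 10.6 + 10.56 + 5.44 = 26.6

26.6


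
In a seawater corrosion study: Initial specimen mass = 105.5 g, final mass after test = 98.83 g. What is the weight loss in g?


Weight loss = initial − final
WL = 105.5 − 98.83 = 6.67 g

6.67 g


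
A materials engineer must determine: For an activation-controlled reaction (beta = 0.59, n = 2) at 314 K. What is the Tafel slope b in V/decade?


Apply the Tafel slope relation: b = 2.303*R*T/(beta*n*F)
Numerator: 2.303 * 8.314 * 314 = 6012.2
Denominator: 0.59 * 2 * 96485 = 113852.3
b = 6012.2 / 113852.3 = 0.053 V/decade

0.053 V/decade


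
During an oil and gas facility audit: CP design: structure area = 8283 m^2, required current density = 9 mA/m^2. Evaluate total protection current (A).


I = area * current density, then convert mA → A (÷1000)
I = 8283 * 9 / 1000 = 74.55 A

74.55 A


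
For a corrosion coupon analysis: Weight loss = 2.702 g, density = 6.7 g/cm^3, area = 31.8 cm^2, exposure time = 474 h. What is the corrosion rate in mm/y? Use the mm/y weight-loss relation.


Apply the mm/y weight-loss relation: CR = 87600 * W / (D * A * T)
Numerator: 87600 * 2.702 = 236695.2
Denominator: 6.7 * 31.8 * 474 = 100990.44
CR = 236695.2 / 100990.44 = 2.343739 mm/y

2.343739 mm/y


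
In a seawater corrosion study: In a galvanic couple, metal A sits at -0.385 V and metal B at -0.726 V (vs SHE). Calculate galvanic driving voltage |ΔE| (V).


Driving voltage is the absolute potential difference.
|ΔE| = |-0.385 − (-0.726)| = 0.341 V

0.341 V


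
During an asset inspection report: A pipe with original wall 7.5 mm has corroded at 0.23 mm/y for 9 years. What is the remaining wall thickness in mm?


Remaining wall = original − CR × time
t = 7.5 − 0.23*9 = 7.5 − 2.07 = 5.43 mm

5.43 mm


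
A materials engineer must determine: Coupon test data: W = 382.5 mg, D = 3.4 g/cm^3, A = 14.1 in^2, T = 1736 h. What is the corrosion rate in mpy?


Apply the mpy weight-loss relation: CR = 534 * W / (D * A * T)
Numerator: 534 * 382.5 = 204255.0
Denominator: 3.4 * 14.1 * 1736 = 83223.84
CR = 204255.0 / 83223.84 = 2.45428 mpy

2.45428 mpy


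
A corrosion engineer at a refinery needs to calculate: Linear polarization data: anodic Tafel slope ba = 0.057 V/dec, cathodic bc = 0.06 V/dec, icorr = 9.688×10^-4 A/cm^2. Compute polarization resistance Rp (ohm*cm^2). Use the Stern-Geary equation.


Apply the Stern-Geary equation: Rp = ba*bc / (2.303*icorr*(ba+bc))
ba*bc = 0.057*0.06 = 0.00342
ba+bc = 0.117; 2.303*icorr*(ba+bc) = 2.303*9.688×10^-4*0.117 = 2.6104413×10^-4
Rp = 0.00342 / 2.6104413×10^-4 = 13.1 ohm*cm^2

13.1 ohm*cm^2


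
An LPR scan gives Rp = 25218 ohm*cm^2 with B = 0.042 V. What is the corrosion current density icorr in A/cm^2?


Apply the Stern-Geary relation: icorr = B / Rp
icorr = 0.042 / 25218 = 1.665×10^-6 A/cm^2

1.665×10^-6 A/cm^2


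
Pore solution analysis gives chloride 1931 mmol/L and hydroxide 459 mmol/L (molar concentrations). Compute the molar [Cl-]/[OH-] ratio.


Threshold parameter = [Cl-] / [OH-] (molar basis; both in mmol/L, so units cancel)
Ratio = 1931 / 459 = 4.21

4.21


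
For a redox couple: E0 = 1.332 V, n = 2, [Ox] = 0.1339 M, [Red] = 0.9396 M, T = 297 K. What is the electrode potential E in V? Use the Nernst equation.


Apply the Nernst equation: E = E0 + (RT/nF)*ln([Ox]/[Red])
Step 1: RT/nF = 8.314*297/(2*96485) = 0.01279607 V
Step 2: [Ox]/[Red] = 0.1339/0.9396 = 0.142507
Step 3: ln(0.142507) = -1.948364
Step 4: correction = 0.01279607 * -1.948364 = -0.025 V
E = 1.332 + -0.025 = 1.307 V

1.307 V


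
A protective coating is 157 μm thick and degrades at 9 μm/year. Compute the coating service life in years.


Service life = thickness / degradation rate
Life = 157 / 9 = 17.4 years

17.4 years


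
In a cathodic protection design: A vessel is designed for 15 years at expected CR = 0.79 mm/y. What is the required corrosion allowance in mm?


Corrosion allowance = CR × design life
CA = 0.79 * 15 = 11.85 mm

11.85 mm


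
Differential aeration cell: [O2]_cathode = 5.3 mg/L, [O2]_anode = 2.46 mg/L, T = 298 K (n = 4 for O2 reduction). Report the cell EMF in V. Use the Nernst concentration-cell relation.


Apply the Nernst concentration-cell relation: E = (RT/nF)*ln(C_cathode/C_anode)
RT/nF = 8.314*298/(4*96485) = 0.00641958 V
ln(5.3/2.46) = 0.76755
E = 0.00641958 * 0.76755 = 0.00493 V

0.00493 V


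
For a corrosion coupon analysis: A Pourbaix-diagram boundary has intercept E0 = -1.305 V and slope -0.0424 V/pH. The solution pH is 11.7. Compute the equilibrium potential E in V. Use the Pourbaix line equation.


Apply the Pourbaix line equation: E = E0 + slope*pH
E = -1.305 + (-0.0424)*11.7 = -1.305 + (-0.49608) = -1.80108 V
Rounded to 4 decimal places: E = -1.8011 V

-1.8011 V


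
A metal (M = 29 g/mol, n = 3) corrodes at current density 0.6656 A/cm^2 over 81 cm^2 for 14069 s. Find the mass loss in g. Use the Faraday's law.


Apply Faraday's law: m = i*A*t*M / (n*F)
Total charge passed Q = i*A*t = 0.6656*81*14069 = 758510.4384 C
m = Q*M/(n*F) = 758510.4384*29/(3*96485) = 75.994 g

75.994 g


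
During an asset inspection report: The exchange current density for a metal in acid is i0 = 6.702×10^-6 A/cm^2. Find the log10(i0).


i0 = 6.702×10^-6 A/cm^2
log10(i0) = -5.174

-5.174


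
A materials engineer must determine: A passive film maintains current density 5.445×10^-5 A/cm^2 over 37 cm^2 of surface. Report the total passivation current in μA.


I = i_pass * A, then convert A → μA (×10^6)
I = 5.445×10^-5 * 37 * 10^6 = 2014.65 μA

2014.65 μA


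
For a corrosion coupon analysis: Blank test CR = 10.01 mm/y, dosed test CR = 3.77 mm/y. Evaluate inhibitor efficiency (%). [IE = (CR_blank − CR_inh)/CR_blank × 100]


Apply the inhibitor-efficiency definition: IE = (CR_blank − CR_inh)/CR_blank × 100
IE = (10.01 − 3.77) / 10.01 × 100
IE = 6.24 / 10.01 × 100 = 62.3 %

62.3 %


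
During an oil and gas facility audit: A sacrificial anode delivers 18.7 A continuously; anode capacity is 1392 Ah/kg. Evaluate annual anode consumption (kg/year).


Annual consumption = current * hours per year / capacity
Rate = 18.7 * 8760 / 1392 = 117.7 kg/year

117.7 kg/year


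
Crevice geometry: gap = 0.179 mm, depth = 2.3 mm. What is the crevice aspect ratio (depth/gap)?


Aspect ratio = depth / gap
Ratio = 2.3 / 0.179 = 12.8

12.8


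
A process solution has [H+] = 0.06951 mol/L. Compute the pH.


pH = −log10[H+]
pH = −log10(0.06951) = 1.16

1.16


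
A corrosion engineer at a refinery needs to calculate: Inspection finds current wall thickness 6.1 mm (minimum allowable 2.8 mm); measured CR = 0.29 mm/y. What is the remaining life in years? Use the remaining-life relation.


Apply the remaining-life relation: RL = (t_current − t_min) / CR
RL = (6.1 − 2.8) / 0.29 = 3.3 / 0.29 = 11.4 years

11.4 years


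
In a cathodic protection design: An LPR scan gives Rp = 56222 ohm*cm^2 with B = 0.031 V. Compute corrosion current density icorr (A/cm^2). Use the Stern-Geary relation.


Apply the Stern-Geary relation: icorr = B / Rp
icorr = 0.031 / 56222 = 5.514×10^-7 A/cm^2

5.514×10^-7 A/cm^2


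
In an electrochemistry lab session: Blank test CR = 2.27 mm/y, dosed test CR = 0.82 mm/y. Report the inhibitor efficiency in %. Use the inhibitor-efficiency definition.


Apply the inhibitor-efficiency definition: IE = (CR_blank − CR_inh)/CR_blank × 100
IE = (2.27 − 0.82) / 2.27 × 100
IE = 1.45 / 2.27 × 100 = 63.9 %

63.9 %


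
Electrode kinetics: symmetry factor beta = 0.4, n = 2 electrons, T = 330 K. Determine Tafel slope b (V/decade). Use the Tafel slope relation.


Apply the Tafel slope relation: b = 2.303*R*T/(beta*n*F)
Numerator: 2.303 * 8.314 * 330 = 6318.56
Denominator: 0.4 * 2 * 96485 = 77188.0
b = 6318.56 / 77188.0 = 0.082 V/decade

0.082 V/decade


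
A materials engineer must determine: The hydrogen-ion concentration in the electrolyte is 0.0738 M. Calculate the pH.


pH = −log10[H+]
pH = −log10(0.0738) = 1.13

1.13


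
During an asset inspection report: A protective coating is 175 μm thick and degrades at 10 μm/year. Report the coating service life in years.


Service life = thickness / degradation rate
Life = 175 / 10 = 17.5 years

17.5 years


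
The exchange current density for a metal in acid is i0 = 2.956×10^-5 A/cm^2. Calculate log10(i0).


i0 = 2.956×10^-5 A/cm^2
log10(i0) = -4.529

-4.529


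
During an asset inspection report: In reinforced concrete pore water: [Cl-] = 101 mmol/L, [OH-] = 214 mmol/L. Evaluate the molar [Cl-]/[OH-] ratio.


Threshold parameter = [Cl-] / [OH-] (molar basis; both in mmol/L, so units cancel)
Ratio = 101 / 214 = 0.47

0.47


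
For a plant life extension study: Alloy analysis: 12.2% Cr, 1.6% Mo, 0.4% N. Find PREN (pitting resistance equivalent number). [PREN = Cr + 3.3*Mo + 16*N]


Apply the PREN formula: PREN = Cr + 3.3*Mo + 16*N
PREN = 12.2 + 3.3*1.6 + 16*0.4
PREN = 12.2 + 5.28 + 6.4 = 23.88

23.88


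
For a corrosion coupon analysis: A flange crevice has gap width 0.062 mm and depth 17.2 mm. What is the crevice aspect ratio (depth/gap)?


Aspect ratio = depth / gap
Ratio = 17.2 / 0.062 = 277.4

277.4


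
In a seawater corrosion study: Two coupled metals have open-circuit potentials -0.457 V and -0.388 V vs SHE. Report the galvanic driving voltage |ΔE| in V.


Driving voltage is the absolute potential difference.
|ΔE| = |-0.457 − (-0.388)| = 0.069 V

0.069 V


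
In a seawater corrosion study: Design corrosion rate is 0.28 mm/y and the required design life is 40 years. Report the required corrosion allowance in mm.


Corrosion allowance = CR × design life
CA = 0.28 * 40 = 11.2 mm

11.2 mm


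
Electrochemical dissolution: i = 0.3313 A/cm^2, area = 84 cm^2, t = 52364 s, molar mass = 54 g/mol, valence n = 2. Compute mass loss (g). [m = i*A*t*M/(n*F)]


Apply Faraday's law: m = i*A*t*M / (n*F)
Total charge passed Q = i*A*t = 0.3313*84*52364 = 1457248.2288 C
m = Q*M/(n*F) = 1457248.2288*54/(2*96485) = 407.79087 g

407.79087 g


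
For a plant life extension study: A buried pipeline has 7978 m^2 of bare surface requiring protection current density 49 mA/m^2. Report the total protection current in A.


I = area * current density, then convert mA → A (÷1000)
I = 7978 * 49 / 1000 = 390.92 A

390.92 A


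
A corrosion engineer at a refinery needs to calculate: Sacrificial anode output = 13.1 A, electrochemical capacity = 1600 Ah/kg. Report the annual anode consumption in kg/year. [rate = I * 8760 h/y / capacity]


Annual consumption = current * hours per year / capacity
Rate = 13.1 * 8760 / 1600 = 71.7 kg/year

71.7 kg/year


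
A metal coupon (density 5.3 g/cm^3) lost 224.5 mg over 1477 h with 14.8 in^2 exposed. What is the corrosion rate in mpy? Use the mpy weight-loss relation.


Apply the mpy weight-loss relation: CR = 534 * W / (D * A * T)
Numerator: 534 * 224.5 = 119883.0
Denominator: 5.3 * 14.8 * 1477 = 115855.88
CR = 119883.0 / 115855.88 = 1.0348 mpy

1.0348 mpy


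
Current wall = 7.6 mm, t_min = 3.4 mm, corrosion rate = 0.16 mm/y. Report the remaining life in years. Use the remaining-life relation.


Apply the remaining-life relation: RL = (t_current − t_min) / CR
RL = (7.6 − 3.4) / 0.16 = 4.2 / 0.16 = 26.3 years

26.3 years


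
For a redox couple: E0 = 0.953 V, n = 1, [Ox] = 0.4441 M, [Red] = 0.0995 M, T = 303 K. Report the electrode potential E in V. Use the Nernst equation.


Apply the Nernst equation: E = E0 + (RT/nF)*ln([Ox]/[Red])
Step 1: RT/nF = 8.314*303/(1*96485) = 0.02610916 V
Step 2: [Ox]/[Red] = 0.4441/0.0995 = 4.463317
Step 3: ln(4.463317) = 1.495892
Step 4: correction = 0.02610916 * 1.495892 = 0.0391 V
E = 0.953 + 0.0391 = 0.9921 V

0.9921 V


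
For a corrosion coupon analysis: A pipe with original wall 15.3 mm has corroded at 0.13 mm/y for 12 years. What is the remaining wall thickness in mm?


Remaining wall = original − CR × time
t = 15.3 − 0.13*12 = 15.3 − 1.56 = 13.74 mm

13.74 mm


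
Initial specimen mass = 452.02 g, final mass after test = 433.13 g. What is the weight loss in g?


Weight loss = initial − final
WL = 452.02 − 433.13 = 18.89 g

18.89 g


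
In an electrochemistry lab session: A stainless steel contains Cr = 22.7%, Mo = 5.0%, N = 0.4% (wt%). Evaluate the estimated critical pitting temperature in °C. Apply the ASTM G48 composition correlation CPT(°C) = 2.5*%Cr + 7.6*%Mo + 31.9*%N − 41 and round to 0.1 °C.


Apply the ASTM G48 empirical CPT estimate: CPT(°C) = 2.5*%Cr + 7.6*%Mo + 31.9*%N − 41
2.5*22.7 = 56.75; 7.6*5.0 = 38; 31.9*0.4 = 12.76
CPT = 56.75 + 38 + 12.76 − 41 = 66.51 °C
Rounded to 0.1 °C: CPT ≈ 66.5 °C

66.5 °C


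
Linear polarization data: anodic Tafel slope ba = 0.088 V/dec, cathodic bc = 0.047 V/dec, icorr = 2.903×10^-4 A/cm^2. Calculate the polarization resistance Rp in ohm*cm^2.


Apply the Stern-Geary equation: Rp = ba*bc / (2.303*icorr*(ba+bc))
ba*bc = 0.088*0.047 = 0.004136
ba+bc = 0.135; 2.303*icorr*(ba+bc) = 2.303*2.903×10^-4*0.135 = 9.0255721×10^-5
Rp = 0.004136 / 9.0255721×10^-5 = 45.8 ohm*cm^2

45.8 ohm*cm^2


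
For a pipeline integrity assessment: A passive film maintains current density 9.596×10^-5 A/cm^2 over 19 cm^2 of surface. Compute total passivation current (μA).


I = i_pass * A, then convert A → μA (×10^6)
I = 9.596×10^-5 * 19 * 10^6 = 1823.24 μA

1823.24 μA


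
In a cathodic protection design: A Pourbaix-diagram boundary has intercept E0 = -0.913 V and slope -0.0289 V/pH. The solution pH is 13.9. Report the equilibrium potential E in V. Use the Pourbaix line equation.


Apply the Pourbaix line equation: E = E0 + slope*pH
E = -0.913 + (-0.0289)*13.9 = -0.913 + (-0.40171) = -1.31471 V
Rounded to 3 decimal places: E = -1.315 V

-1.315 V


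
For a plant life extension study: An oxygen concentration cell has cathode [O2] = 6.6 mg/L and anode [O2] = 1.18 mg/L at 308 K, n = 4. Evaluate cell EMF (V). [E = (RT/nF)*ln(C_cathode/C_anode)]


Apply the Nernst concentration-cell relation: E = (RT/nF)*ln(C_cathode/C_anode)
RT/nF = 8.314*308/(4*96485) = 0.006635 V
ln(6.6/1.18) = 1.72156
E = 0.006635 * 1.72156 = 0.01142 V

0.01142 V


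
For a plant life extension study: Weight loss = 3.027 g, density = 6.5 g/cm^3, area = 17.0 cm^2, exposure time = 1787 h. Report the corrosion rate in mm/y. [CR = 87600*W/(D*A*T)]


Apply the mm/y weight-loss relation: CR = 87600 * W / (D * A * T)
Numerator: 87600 * 3.027 = 265165.2
Denominator: 6.5 * 17.0 * 1787 = 197463.5
CR = 265165.2 / 197463.5 = 1.342857 mm/y

1.342857 mm/y


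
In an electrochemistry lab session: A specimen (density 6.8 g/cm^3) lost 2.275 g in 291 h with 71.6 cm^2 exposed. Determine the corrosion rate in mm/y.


Apply the mm/y weight-loss relation: CR = 87600 * W / (D * A * T)
Numerator: 87600 * 2.275 = 199290.0
Denominator: 6.8 * 71.6 * 291 = 141682.08
CR = 199290.0 / 141682.08 = 1.4066 mm/y

1.4066 mm/y


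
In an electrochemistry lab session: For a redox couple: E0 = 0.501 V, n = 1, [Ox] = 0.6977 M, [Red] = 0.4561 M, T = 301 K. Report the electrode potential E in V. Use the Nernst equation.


Apply the Nernst equation: E = E0 + (RT/nF)*ln([Ox]/[Red])
Step 1: RT/nF = 8.314*301/(1*96485) = 0.02593682 V
Step 2: [Ox]/[Red] = 0.6977/0.4561 = 1.529708
Step 3: ln(1.529708) = 0.425077
Step 4: correction = 0.02593682 * 0.425077 = 0.011 V
E = 0.501 + 0.011 = 0.512 V

0.512 V


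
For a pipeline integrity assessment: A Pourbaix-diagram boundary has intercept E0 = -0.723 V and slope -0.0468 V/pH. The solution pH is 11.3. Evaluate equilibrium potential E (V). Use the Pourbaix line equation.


Apply the Pourbaix line equation: E = E0 + slope*pH
E = -0.723 + (-0.0468)*11.3 = -0.723 + (-0.52884) = -1.25184 V
Rounded to 3 decimal places: E = -1.252 V

-1.252 V


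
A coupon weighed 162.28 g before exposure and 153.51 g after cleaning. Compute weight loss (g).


Weight loss = initial − final
WL = 162.28 − 153.51 = 8.77 g

8.77 g


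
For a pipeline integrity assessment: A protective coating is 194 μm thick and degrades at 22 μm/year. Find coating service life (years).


Service life = thickness / degradation rate
Life = 194 / 22 = 8.8 years

8.8 years
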